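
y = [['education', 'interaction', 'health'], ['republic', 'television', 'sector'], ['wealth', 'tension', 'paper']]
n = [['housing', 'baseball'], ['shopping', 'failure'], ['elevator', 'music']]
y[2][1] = 'tension'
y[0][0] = 'education'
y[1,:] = ['republic', 'television', 'sector']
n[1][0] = 'shopping'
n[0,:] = ['housing', 'baseball']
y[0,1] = 'interaction'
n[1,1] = 'failure'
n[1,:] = ['shopping', 'failure']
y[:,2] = ['health', 'sector', 'paper']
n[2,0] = 'elevator'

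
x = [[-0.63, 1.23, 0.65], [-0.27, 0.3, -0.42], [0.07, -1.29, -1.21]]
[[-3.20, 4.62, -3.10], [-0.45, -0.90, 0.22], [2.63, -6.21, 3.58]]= x@[[2.11, -1.00, 1.18], [-0.99, 1.29, -0.90], [-1.0, 3.7, -1.93]]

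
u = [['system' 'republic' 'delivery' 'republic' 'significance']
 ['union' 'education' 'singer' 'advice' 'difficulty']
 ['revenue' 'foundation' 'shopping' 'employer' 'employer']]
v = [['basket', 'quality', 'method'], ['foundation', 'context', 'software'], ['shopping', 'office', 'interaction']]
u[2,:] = ['revenue', 'foundation', 'shopping', 'employer', 'employer']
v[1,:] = ['foundation', 'context', 'software']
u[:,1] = ['republic', 'education', 'foundation']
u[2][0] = 'revenue'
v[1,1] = 'context'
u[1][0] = 'union'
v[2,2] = 'interaction'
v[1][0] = 'foundation'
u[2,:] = ['revenue', 'foundation', 'shopping', 'employer', 'employer']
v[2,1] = 'office'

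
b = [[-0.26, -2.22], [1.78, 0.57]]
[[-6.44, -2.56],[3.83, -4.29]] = b @ [[1.27,-2.89],[2.75,1.49]]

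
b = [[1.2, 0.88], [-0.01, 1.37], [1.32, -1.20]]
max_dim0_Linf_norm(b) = 1.37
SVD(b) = [[-0.14, 0.85], [-0.6, 0.33], [0.79, 0.40]] @ diag([2.084214233912669, 1.7116807608768134]) @ [[0.42, -0.91], [0.91, 0.42]]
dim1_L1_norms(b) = [2.08, 1.38, 2.52]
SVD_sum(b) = [[-0.12, 0.26], [-0.53, 1.13], [0.7, -1.49]] + [[1.32, 0.62], [0.52, 0.24], [0.62, 0.29]]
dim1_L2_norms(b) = [1.49, 1.37, 1.78]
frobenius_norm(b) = 2.70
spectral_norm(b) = 2.08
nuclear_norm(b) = 3.80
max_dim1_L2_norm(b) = 1.78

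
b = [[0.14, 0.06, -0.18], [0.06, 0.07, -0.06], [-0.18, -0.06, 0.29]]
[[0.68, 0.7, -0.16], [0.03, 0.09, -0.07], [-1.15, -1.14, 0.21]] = b @[[2.61, 2.47, -1.33],[-4.71, -3.47, 0.12],[-3.31, -3.13, -0.08]]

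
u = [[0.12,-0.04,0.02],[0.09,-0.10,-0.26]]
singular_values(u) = [0.29, 0.12]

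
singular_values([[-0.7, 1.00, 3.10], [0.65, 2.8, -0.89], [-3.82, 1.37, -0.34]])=[4.25, 3.23, 2.86]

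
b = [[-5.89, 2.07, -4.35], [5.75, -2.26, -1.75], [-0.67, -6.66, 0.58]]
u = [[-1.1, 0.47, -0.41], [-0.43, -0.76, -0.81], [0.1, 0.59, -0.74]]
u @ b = [[9.46, -0.61, 3.72], [-1.29, 6.22, 2.73], [3.30, 3.8, -1.90]]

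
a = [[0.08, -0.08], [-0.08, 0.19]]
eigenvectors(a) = [[-0.89, 0.47],[-0.47, -0.89]]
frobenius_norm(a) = 0.24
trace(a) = 0.27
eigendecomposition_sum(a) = [[0.03, 0.02], [0.02, 0.01]] + [[0.05,-0.1], [-0.10,0.18]]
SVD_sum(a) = [[0.05, -0.10], [-0.1, 0.18]] + [[0.03, 0.02], [0.02, 0.01]]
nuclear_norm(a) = 0.27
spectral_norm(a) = 0.23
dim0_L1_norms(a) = [0.16, 0.27]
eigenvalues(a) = [0.04, 0.23]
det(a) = 0.01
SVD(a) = [[-0.47, 0.89], [0.89, 0.47]] @ diag([0.23208243919473792, 0.03791756080526204]) @ [[-0.47, 0.89], [0.89, 0.47]]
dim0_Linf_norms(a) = [0.08, 0.19]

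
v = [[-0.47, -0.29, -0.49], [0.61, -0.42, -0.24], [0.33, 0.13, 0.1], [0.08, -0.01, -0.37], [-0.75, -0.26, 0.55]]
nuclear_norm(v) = 2.53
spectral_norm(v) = 1.20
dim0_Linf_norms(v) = [0.75, 0.42, 0.55]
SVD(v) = [[-0.2,  0.86,  0.05],[0.53,  0.2,  -0.82],[0.22,  -0.32,  0.01],[0.19,  0.34,  0.21],[-0.77,  -0.09,  -0.52]] @ diag([1.19556349842318, 0.816144117625388, 0.5172395001385764]) @ [[0.9, 0.05, -0.42], [-0.36, -0.43, -0.83], [-0.23, 0.9, -0.37]]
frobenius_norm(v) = 1.54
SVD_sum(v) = [[-0.21, -0.01, 0.1], [0.57, 0.03, -0.27], [0.24, 0.01, -0.11], [0.21, 0.01, -0.10], [-0.84, -0.05, 0.39]] + [[-0.25, -0.3, -0.58], [-0.06, -0.07, -0.13], [0.09, 0.11, 0.21], [-0.1, -0.12, -0.23], [0.03, 0.03, 0.06]] + [[-0.01,  0.02,  -0.01], [0.1,  -0.38,  0.16], [-0.0,  0.00,  -0.0], [-0.02,  0.10,  -0.04], [0.06,  -0.24,  0.1]]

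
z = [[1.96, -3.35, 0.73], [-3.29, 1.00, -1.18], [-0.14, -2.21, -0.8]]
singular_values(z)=[5.15, 2.75, 0.49]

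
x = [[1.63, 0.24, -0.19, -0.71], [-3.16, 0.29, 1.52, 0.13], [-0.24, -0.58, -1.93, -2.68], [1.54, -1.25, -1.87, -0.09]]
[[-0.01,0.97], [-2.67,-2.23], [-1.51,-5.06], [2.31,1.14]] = x@[[0.4, 1.47],[0.14, -2.00],[-1.06, 1.90],[1.26, 0.82]]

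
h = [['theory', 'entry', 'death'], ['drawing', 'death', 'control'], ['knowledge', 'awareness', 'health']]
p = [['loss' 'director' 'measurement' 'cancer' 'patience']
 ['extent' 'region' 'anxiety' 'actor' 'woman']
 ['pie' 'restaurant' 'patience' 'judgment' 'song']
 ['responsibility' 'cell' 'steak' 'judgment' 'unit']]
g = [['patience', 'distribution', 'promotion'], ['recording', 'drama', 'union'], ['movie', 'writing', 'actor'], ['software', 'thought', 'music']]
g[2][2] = 'actor'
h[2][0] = 'knowledge'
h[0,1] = 'entry'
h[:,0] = ['theory', 'drawing', 'knowledge']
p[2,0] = 'pie'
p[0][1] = 'director'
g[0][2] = 'promotion'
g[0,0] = 'patience'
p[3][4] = 'unit'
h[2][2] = 'health'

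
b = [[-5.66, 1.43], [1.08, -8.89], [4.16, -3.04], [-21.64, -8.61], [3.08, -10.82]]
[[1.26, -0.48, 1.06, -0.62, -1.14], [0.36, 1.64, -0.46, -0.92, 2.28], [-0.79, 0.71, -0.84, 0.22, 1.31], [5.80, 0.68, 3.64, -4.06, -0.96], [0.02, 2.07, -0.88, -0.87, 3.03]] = b @ [[-0.24, 0.04, -0.18, 0.14, 0.14], [-0.07, -0.18, 0.03, 0.12, -0.24]]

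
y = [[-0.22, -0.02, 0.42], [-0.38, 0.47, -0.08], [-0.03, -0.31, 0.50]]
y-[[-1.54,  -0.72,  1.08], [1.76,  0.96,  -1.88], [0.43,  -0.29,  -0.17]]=[[1.32, 0.70, -0.66], [-2.14, -0.49, 1.80], [-0.46, -0.02, 0.67]]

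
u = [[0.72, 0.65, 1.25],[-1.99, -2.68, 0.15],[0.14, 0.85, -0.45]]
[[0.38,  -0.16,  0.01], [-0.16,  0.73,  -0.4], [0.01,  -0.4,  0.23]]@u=[[0.59, 0.68, 0.45], [-1.62, -2.4, 0.09], [0.84, 1.27, -0.15]]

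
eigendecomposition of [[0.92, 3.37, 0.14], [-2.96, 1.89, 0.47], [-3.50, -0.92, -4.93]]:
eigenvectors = [[(-0.01+0j), (0.67+0j), (0.67-0j)], [0.06+0.00j, (0.11+0.64j), (0.11-0.64j)], [(-1+0j), -0.34+0.08j, -0.34-0.08j]]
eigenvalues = [(-4.92+0j), (1.4+3.25j), (1.4-3.25j)]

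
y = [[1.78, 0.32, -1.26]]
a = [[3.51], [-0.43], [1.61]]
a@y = [[6.25, 1.12, -4.42], [-0.77, -0.14, 0.54], [2.87, 0.52, -2.03]]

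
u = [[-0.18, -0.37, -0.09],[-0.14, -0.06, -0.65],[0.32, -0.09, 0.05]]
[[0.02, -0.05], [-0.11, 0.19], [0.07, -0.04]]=u @ [[0.14, -0.03],[-0.17, 0.22],[0.15, -0.30]]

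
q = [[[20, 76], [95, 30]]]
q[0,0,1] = 76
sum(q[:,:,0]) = 115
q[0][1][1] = 30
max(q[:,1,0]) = 95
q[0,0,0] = 20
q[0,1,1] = 30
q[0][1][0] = 95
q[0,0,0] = 20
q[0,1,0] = 95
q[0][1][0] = 95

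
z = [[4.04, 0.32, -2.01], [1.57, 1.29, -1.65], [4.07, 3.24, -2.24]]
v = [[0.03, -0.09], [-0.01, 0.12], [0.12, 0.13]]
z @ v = [[-0.12, -0.59], [-0.16, -0.20], [-0.18, -0.27]]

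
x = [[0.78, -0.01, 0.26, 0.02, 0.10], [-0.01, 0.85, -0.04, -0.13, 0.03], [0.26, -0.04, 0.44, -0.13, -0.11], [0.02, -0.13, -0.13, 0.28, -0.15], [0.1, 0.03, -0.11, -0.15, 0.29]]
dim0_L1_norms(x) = [1.17, 1.06, 0.98, 0.71, 0.68]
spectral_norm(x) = 0.93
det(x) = 0.00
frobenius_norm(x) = 1.41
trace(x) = 2.64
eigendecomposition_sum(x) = [[0.00, -0.00, -0.0, -0.00, -0.0], [-0.00, 0.00, 0.0, 0.00, 0.0], [-0.00, 0.00, 0.0, 0.00, 0.0], [-0.00, 0.00, 0.0, 0.0, 0.00], [-0.00, 0.0, 0.0, 0.00, 0.00]] + [[0.66, -0.22, 0.36, -0.02, 0.03], [-0.22, 0.07, -0.12, 0.01, -0.01], [0.36, -0.12, 0.20, -0.01, 0.02], [-0.02, 0.01, -0.01, 0.00, -0.0], [0.03, -0.01, 0.02, -0.0, 0.0]] + [[0.05,0.2,0.02,-0.05,0.03], [0.20,0.75,0.08,-0.20,0.11], [0.02,0.08,0.01,-0.02,0.01], [-0.05,-0.20,-0.02,0.05,-0.03], [0.03,0.11,0.01,-0.03,0.02]] + [[0.04, -0.01, -0.09, 0.0, 0.09], [-0.01, 0.0, 0.03, -0.00, -0.03], [-0.09, 0.03, 0.19, -0.01, -0.19], [0.0, -0.00, -0.01, 0.0, 0.01], [0.09, -0.03, -0.19, 0.01, 0.2]] + [[0.03, 0.02, -0.04, 0.09, -0.05], [0.02, 0.02, -0.03, 0.07, -0.04], [-0.04, -0.03, 0.04, -0.09, 0.05], [0.09, 0.07, -0.09, 0.22, -0.13], [-0.05, -0.04, 0.05, -0.13, 0.08]]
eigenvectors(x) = [[-0.25, -0.84, 0.24, -0.3, -0.29],[0.09, 0.28, 0.92, 0.10, -0.22],[0.48, -0.46, 0.1, 0.67, 0.31],[0.6, 0.02, -0.25, -0.03, -0.76],[0.58, -0.04, 0.13, -0.67, 0.44]]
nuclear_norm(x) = 2.64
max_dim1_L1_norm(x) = 1.17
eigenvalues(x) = [0.0, 0.93, 0.88, 0.43, 0.39]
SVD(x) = [[-0.84, -0.24, 0.3, -0.29, -0.25], [0.28, -0.92, -0.1, -0.22, 0.09], [-0.46, -0.1, -0.67, 0.31, 0.48], [0.02, 0.25, 0.03, -0.76, 0.6], [-0.04, -0.13, 0.67, 0.44, 0.58]] @ diag([0.9313765515271096, 0.8819193697532931, 0.43319637151828566, 0.3899800040169455, 0.0035277031843653694]) @ [[-0.84, 0.28, -0.46, 0.02, -0.04], [-0.24, -0.92, -0.1, 0.25, -0.13], [0.30, -0.10, -0.67, 0.03, 0.67], [-0.29, -0.22, 0.31, -0.76, 0.44], [-0.25, 0.09, 0.48, 0.6, 0.58]]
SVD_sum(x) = [[0.66, -0.22, 0.36, -0.02, 0.03], [-0.22, 0.07, -0.12, 0.01, -0.01], [0.36, -0.12, 0.2, -0.01, 0.02], [-0.02, 0.01, -0.01, 0.0, -0.00], [0.03, -0.01, 0.02, -0.00, 0.00]] + [[0.05, 0.2, 0.02, -0.05, 0.03], [0.2, 0.75, 0.08, -0.2, 0.11], [0.02, 0.08, 0.01, -0.02, 0.01], [-0.05, -0.20, -0.02, 0.05, -0.03], [0.03, 0.11, 0.01, -0.03, 0.02]] + [[0.04, -0.01, -0.09, 0.00, 0.09], [-0.01, 0.0, 0.03, -0.0, -0.03], [-0.09, 0.03, 0.19, -0.01, -0.19], [0.00, -0.00, -0.01, 0.00, 0.01], [0.09, -0.03, -0.19, 0.01, 0.20]] + [[0.03,0.02,-0.04,0.09,-0.05], [0.02,0.02,-0.03,0.07,-0.04], [-0.04,-0.03,0.04,-0.09,0.05], [0.09,0.07,-0.09,0.22,-0.13], [-0.05,-0.04,0.05,-0.13,0.08]] + [[0.0, -0.0, -0.0, -0.00, -0.0], [-0.00, 0.00, 0.00, 0.00, 0.0], [-0.00, 0.00, 0.0, 0.00, 0.00], [-0.00, 0.00, 0.00, 0.0, 0.0], [-0.0, 0.0, 0.00, 0.0, 0.00]]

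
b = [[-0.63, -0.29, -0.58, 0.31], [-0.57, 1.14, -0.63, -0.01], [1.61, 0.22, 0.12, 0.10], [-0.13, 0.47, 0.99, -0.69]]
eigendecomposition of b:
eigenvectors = [[0.38+0.24j, 0.38-0.24j, 0.12+0.00j, -0.12+0.00j], [(0.13-0.06j), (0.13+0.06j), -0.21+0.00j, (0.95+0j)], [-0.06-0.57j, -0.06+0.57j, -0.47+0.00j, (0.04+0j)], [(-0.68+0j), (-0.68-0j), -0.85+0.00j, (0.27+0j)]]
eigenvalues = [(-0.62+0.92j), (-0.62-0.92j), (-0+0j), (1.18+0j)]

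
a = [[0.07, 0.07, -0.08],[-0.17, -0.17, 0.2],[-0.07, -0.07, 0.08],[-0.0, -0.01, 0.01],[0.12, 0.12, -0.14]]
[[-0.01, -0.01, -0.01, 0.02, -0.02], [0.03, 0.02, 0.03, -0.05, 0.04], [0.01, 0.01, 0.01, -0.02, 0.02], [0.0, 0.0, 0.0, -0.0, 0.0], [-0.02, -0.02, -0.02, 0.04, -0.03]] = a @ [[-0.01, 0.15, -0.01, 0.18, 0.12], [0.08, 0.01, -0.16, -0.02, 0.09], [0.21, 0.26, 0.03, -0.13, 0.38]]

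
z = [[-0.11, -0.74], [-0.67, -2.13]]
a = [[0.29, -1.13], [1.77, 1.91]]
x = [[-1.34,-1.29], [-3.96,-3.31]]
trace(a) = 2.20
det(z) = -0.26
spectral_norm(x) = 5.48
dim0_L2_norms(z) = [0.68, 2.25]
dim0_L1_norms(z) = [0.78, 2.87]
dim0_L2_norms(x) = [4.18, 3.55]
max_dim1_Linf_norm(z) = 2.13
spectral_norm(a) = 2.69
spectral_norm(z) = 2.35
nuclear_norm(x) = 5.61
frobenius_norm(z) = 2.35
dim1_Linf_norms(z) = [0.74, 2.13]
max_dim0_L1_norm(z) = 2.87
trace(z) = -2.24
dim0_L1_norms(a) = [2.06, 3.04]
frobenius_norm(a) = 2.85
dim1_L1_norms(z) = [0.85, 2.8]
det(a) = 2.55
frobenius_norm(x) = 5.49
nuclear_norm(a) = 3.64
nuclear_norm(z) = 2.46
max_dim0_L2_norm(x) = 4.18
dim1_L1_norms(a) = [1.42, 3.68]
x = z @ a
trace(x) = -4.65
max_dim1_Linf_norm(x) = 3.96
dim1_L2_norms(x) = [1.86, 5.16]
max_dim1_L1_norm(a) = 3.68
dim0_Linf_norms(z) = [0.67, 2.13]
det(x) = -0.67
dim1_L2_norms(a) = [1.17, 2.6]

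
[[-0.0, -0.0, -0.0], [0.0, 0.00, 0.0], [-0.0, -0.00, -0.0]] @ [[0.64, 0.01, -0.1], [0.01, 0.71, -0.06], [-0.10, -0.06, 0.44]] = [[0.0, 0.00, 0.0], [0.0, 0.00, 0.0], [0.0, 0.00, 0.0]]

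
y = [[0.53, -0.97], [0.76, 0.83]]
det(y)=1.177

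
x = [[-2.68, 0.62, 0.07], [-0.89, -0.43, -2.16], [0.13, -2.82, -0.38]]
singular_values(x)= [3.16, 2.9, 1.71]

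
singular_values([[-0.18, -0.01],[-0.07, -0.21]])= [0.24, 0.15]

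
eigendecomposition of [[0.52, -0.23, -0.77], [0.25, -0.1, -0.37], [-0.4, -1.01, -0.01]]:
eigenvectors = [[-0.72, -0.75, 0.57], [-0.35, 0.30, 0.27], [0.60, -0.59, 0.78]]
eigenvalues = [1.05, 0.0, -0.65]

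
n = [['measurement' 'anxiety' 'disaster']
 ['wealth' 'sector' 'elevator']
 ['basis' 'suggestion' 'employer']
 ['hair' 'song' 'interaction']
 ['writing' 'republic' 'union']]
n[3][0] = 'hair'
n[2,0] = 'basis'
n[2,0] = 'basis'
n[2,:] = ['basis', 'suggestion', 'employer']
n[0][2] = 'disaster'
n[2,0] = 'basis'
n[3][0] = 'hair'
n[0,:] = ['measurement', 'anxiety', 'disaster']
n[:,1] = ['anxiety', 'sector', 'suggestion', 'song', 'republic']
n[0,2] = 'disaster'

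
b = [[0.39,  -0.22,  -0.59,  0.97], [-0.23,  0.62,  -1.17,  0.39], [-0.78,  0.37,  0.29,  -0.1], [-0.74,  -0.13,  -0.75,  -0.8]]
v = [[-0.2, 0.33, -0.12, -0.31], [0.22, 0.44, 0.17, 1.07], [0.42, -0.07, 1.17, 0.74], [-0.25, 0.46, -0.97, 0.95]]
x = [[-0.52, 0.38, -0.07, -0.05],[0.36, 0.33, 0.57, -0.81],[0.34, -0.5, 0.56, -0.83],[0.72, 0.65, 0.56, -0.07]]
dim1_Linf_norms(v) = [0.33, 1.07, 1.17, 0.97]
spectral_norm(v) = 1.73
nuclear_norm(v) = 3.89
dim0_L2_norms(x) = [1.02, 0.96, 0.98, 1.16]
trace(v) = 2.36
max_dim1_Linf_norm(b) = 1.17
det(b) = 0.90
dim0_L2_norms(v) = [0.57, 0.72, 1.53, 1.64]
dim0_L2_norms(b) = [1.17, 0.77, 1.54, 1.32]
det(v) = -0.12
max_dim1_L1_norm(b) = 2.42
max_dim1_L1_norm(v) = 2.63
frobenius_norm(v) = 2.43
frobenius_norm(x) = 2.07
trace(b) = 0.50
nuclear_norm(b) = 4.47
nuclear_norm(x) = 3.48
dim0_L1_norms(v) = [1.09, 1.3, 2.43, 3.07]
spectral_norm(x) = 1.66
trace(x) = 0.30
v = x @ b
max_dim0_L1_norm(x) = 1.94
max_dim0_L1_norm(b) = 2.8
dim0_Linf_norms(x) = [0.72, 0.65, 0.57, 0.83]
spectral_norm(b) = 1.64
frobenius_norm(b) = 2.46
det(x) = -0.13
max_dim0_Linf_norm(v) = 1.17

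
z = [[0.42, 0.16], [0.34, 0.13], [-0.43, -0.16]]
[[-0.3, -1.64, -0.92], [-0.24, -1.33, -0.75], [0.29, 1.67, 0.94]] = z@ [[0.74, -3.17, -1.58], [-3.79, -1.92, -1.61]]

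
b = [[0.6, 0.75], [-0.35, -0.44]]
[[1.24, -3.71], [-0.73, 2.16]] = b@[[1.12,-5.94], [0.76,-0.19]]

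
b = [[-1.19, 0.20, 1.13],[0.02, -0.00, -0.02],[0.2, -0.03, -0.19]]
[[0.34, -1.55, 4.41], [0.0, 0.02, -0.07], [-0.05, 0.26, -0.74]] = b @ [[0.37, 1.48, -1.24], [2.07, -1.07, 0.54], [0.32, 0.38, 2.50]]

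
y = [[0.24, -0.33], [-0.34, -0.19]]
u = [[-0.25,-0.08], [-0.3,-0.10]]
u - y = [[-0.49, 0.25], [0.04, 0.09]]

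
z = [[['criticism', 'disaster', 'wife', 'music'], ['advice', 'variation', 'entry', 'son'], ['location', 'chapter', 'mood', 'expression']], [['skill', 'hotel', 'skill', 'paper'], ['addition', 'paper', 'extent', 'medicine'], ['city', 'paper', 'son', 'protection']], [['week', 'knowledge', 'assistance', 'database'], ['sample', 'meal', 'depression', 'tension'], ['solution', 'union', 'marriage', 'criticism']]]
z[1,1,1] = 'paper'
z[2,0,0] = 'week'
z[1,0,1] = 'hotel'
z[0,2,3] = 'expression'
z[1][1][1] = 'paper'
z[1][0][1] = 'hotel'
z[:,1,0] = ['advice', 'addition', 'sample']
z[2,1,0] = 'sample'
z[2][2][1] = 'union'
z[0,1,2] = 'entry'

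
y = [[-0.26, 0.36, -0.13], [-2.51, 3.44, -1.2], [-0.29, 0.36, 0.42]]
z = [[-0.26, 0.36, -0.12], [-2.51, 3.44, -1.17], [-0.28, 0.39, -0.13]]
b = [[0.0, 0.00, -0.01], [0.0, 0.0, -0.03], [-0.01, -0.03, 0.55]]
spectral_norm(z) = 4.47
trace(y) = 3.60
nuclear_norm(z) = 4.47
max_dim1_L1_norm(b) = 0.59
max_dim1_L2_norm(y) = 4.42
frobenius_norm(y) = 4.49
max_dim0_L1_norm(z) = 4.19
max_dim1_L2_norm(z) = 4.42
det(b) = 0.00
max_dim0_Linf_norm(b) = 0.55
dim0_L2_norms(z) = [2.54, 3.48, 1.18]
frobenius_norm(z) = 4.47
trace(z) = 3.05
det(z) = -0.00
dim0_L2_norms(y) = [2.54, 3.48, 1.28]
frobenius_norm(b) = 0.55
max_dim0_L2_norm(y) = 3.48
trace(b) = 0.55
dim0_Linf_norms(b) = [0.01, 0.03, 0.55]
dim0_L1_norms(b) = [0.01, 0.03, 0.59]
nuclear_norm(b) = 0.55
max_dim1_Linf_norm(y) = 3.44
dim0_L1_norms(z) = [3.05, 4.19, 1.42]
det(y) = 0.00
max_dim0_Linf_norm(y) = 3.44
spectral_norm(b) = 0.55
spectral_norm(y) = 4.46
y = z + b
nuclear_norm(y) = 4.99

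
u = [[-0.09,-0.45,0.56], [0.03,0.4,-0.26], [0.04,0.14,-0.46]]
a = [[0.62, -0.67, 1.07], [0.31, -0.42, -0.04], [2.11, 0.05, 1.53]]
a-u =[[0.71, -0.22, 0.51],[0.28, -0.82, 0.22],[2.07, -0.09, 1.99]]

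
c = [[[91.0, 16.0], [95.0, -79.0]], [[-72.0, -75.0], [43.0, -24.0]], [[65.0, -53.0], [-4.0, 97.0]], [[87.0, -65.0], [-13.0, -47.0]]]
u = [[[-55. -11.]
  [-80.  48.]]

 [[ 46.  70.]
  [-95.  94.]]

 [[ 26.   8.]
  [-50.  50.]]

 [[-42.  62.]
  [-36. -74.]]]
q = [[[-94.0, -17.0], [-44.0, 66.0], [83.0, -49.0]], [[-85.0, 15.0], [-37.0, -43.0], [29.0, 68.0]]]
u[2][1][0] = -50.0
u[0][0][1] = -11.0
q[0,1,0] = -44.0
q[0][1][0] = -44.0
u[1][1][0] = -95.0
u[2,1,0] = -50.0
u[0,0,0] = -55.0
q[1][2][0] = 29.0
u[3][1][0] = -36.0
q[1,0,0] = -85.0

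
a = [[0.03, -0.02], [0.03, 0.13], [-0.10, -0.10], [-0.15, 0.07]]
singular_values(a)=[0.19, 0.17]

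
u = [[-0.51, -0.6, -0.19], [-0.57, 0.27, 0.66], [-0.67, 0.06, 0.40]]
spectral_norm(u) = 1.19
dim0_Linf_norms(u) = [0.67, 0.6, 0.66]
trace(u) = 0.16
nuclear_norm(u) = 2.08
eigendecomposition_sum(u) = [[0.20, -0.19, -0.28], [-0.41, 0.40, 0.58], [-0.27, 0.26, 0.39]] + [[-0.73,-0.44,0.14], [-0.14,-0.08,0.03], [-0.42,-0.26,0.08]] + [[0.02, 0.04, -0.04],[-0.02, -0.04, 0.05],[0.03, 0.06, -0.07]]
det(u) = 0.07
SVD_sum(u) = [[-0.19,  0.02,  0.14], [-0.7,  0.09,  0.52], [-0.62,  0.08,  0.46]] + [[-0.33, -0.61, -0.34], [0.11, 0.21, 0.12], [-0.03, -0.05, -0.03]] + [[0.01, -0.01, 0.01], [0.02, -0.02, 0.03], [-0.02, 0.03, -0.03]]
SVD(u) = [[-0.20, 0.94, -0.26], [-0.73, -0.32, -0.60], [-0.65, 0.07, 0.75]] @ diag([1.193618962734869, 0.820281922311287, 0.06716650749469777]) @ [[0.8,-0.1,-0.59], [-0.42,-0.79,-0.44], [-0.42,0.60,-0.67]]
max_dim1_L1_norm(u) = 1.5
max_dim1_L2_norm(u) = 0.91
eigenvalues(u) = [0.98, -0.73, -0.09]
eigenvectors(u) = [[0.38, -0.85, 0.46], [-0.77, -0.16, -0.54], [-0.51, -0.50, 0.70]]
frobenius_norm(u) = 1.45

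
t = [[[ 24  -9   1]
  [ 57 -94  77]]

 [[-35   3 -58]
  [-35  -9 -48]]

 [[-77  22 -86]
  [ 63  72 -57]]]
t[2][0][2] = -86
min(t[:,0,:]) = -86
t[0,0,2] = 1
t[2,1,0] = 63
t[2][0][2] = -86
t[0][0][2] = 1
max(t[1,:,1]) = 3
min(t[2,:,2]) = -86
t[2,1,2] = -57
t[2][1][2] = -57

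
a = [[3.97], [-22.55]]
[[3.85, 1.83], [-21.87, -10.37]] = a@[[0.97, 0.46]]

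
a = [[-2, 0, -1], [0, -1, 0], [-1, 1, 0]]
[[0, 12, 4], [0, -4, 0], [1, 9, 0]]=a@ [[-1, -5, 0], [0, 4, 0], [2, -2, -4]]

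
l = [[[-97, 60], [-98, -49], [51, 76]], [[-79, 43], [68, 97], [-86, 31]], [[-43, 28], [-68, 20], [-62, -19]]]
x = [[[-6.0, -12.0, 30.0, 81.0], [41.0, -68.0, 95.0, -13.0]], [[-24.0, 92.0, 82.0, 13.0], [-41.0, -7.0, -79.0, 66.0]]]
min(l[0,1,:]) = -98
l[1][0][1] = 43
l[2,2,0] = -62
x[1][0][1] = 92.0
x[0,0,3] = 81.0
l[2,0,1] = 28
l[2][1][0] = -68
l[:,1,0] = [-98, 68, -68]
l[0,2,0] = 51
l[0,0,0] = -97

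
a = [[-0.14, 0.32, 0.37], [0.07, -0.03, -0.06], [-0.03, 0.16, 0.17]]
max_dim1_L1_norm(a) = 0.83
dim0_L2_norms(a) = [0.16, 0.36, 0.41]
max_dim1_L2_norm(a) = 0.51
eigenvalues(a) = [-0.16, 0.0, 0.16]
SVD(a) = [[-0.9,0.11,-0.42], [0.14,-0.84,-0.52], [-0.41,-0.53,0.74]] @ diag([0.56541792361684, 0.06324980610175128, 0.001426071846779658]) @ [[0.26, -0.63, -0.73], [-0.92, -0.39, 0.01], [0.29, -0.67, 0.69]]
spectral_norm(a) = 0.57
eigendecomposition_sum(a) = [[-0.16, 0.14, 0.21], [0.07, -0.06, -0.08], [-0.05, 0.04, 0.06]] + [[-0.0,-0.00,0.00], [0.00,0.0,-0.00], [-0.00,-0.0,0.0]] + [[0.02, 0.18, 0.16], [0.00, 0.03, 0.02], [0.02, 0.12, 0.11]]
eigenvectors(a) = [[-0.90, -0.28, 0.82], [0.36, 0.67, 0.12], [-0.25, -0.69, 0.56]]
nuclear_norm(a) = 0.63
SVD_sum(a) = [[-0.13, 0.32, 0.37], [0.02, -0.05, -0.06], [-0.06, 0.15, 0.17]] + [[-0.01,-0.0,0.00],[0.05,0.02,-0.00],[0.03,0.01,-0.00]] + [[-0.0, 0.0, -0.0], [-0.00, 0.00, -0.0], [0.00, -0.00, 0.00]]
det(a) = -0.00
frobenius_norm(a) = 0.57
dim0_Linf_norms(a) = [0.14, 0.32, 0.37]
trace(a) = 0.00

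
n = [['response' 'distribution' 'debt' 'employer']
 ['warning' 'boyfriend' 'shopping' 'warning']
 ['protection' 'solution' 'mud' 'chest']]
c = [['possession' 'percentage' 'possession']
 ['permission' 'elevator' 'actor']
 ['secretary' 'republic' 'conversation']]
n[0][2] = 'debt'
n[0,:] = ['response', 'distribution', 'debt', 'employer']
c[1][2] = 'actor'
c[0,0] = 'possession'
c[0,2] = 'possession'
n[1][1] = 'boyfriend'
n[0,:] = ['response', 'distribution', 'debt', 'employer']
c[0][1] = 'percentage'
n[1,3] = 'warning'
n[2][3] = 'chest'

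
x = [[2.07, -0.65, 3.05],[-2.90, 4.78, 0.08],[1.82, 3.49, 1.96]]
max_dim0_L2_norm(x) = 5.95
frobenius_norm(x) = 8.04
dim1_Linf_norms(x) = [3.05, 4.78, 3.49]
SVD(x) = [[-0.18, -0.71, -0.68], [0.88, 0.2, -0.44], [0.45, -0.68, 0.58]] @ diag([6.242758027585038, 4.867428472524016, 1.3946011164075114]) @ [[-0.33, 0.94, 0.07], [-0.68, -0.19, -0.71], [0.66, 0.28, -0.7]]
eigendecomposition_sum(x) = [[-0.63+0.00j, (-0.39+0j), (0.58-0j)], [-0.30+0.00j, (-0.19+0j), (0.28-0j)], [0.65-0.00j, (0.41-0j), (-0.6+0j)]] + [[1.35+0.74j, -0.13-1.76j, (1.24-0.1j)], [-1.30+1.74j, 2.48+0.16j, (-0.1+1.75j)], [(0.59+1.98j), 1.54-1.81j, (1.28+1.07j)]] + [[1.35-0.74j, (-0.13+1.76j), (1.24+0.1j)], [-1.30-1.74j, (2.48-0.16j), (-0.1-1.75j)], [(0.59-1.98j), (1.54+1.81j), 1.28-1.07j]]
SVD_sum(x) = [[0.37,-1.04,-0.07], [-1.83,5.14,0.36], [-0.94,2.63,0.18]] + [[2.33, 0.66, 2.46], [-0.67, -0.19, -0.7], [2.22, 0.63, 2.35]] + [[-0.63, -0.27, 0.67],[-0.40, -0.17, 0.43],[0.54, 0.23, -0.57]]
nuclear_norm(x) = 12.50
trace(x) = 8.81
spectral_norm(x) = 6.24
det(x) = -42.38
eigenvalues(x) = [(-1.41+0j), (5.11+1.98j), (5.11-1.98j)]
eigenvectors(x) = [[0.66+0.00j, (-0.06-0.45j), (-0.06+0.45j)],[0.32+0.00j, (0.64+0j), 0.64-0.00j],[(-0.68+0j), (0.37-0.49j), (0.37+0.49j)]]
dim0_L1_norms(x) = [6.79, 8.92, 5.09]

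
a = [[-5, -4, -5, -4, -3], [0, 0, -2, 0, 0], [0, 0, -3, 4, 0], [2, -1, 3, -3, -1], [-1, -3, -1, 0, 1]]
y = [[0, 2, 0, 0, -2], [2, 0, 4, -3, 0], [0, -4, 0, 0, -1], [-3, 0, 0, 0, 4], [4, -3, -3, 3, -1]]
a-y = [[-5, -6, -5, -4, -1], [-2, 0, -6, 3, 0], [0, 4, -3, 4, 1], [5, -1, 3, -3, -5], [-5, 0, 2, -3, 2]]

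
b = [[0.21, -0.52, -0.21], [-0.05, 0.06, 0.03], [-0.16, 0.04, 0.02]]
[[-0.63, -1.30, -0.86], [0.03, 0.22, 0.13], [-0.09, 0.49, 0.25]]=b @ [[0.85, -2.74, -1.29], [2.77, 1.64, 1.29], [-3.01, -0.6, -0.39]]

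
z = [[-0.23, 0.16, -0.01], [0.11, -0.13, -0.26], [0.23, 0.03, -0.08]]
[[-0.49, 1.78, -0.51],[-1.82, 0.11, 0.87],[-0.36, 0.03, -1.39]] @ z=[[0.19, -0.33, -0.42], [0.63, -0.28, -0.08], [-0.23, -0.1, 0.11]]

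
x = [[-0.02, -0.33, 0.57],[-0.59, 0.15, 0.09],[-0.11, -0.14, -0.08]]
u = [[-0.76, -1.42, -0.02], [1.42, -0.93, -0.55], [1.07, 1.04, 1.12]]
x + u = [[-0.78, -1.75, 0.55], [0.83, -0.78, -0.46], [0.96, 0.90, 1.04]]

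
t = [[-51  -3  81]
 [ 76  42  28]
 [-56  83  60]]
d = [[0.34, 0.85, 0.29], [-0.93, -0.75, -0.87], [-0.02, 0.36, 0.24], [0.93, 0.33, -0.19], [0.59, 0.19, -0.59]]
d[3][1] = 0.33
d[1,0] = -0.927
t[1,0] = 76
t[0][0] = -51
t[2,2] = 60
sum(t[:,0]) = -31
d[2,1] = 0.364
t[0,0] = -51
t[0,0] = -51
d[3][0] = 0.934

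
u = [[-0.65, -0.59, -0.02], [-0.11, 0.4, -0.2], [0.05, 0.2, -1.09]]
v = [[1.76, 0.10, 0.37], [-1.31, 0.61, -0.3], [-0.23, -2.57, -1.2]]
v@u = [[-1.14, -0.92, -0.46],  [0.77, 0.96, 0.23],  [0.37, -1.13, 1.83]]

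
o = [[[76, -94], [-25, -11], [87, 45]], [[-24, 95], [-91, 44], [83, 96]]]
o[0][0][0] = 76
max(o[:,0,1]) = 95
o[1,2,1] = 96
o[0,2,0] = 87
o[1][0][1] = 95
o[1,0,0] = -24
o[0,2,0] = 87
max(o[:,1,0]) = -25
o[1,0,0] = -24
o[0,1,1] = -11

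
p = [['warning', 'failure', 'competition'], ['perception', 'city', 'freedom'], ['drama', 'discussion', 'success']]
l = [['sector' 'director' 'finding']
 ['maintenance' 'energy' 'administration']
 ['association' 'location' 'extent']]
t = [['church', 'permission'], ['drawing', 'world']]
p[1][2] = 'freedom'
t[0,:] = ['church', 'permission']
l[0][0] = 'sector'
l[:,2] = ['finding', 'administration', 'extent']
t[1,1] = 'world'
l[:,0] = ['sector', 'maintenance', 'association']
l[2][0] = 'association'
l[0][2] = 'finding'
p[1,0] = 'perception'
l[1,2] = 'administration'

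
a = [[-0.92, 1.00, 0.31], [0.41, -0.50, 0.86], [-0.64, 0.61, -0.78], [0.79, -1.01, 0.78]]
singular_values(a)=[2.37, 1.06, 0.11]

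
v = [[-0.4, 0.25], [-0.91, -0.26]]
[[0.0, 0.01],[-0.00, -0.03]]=v @ [[0.0,0.02], [0.01,0.06]]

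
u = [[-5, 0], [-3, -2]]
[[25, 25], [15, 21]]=u@[[-5, -5], [0, -3]]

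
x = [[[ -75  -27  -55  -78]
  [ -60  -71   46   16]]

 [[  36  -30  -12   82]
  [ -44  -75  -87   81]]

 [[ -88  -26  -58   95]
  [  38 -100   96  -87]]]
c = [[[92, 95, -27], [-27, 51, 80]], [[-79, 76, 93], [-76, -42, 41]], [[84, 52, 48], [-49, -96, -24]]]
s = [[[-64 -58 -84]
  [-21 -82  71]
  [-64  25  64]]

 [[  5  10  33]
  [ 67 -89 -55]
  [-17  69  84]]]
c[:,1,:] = [[-27, 51, 80], [-76, -42, 41], [-49, -96, -24]]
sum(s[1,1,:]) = -77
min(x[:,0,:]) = -88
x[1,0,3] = 82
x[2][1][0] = 38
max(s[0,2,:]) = 64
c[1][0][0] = -79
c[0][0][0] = 92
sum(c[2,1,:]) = -169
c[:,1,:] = [[-27, 51, 80], [-76, -42, 41], [-49, -96, -24]]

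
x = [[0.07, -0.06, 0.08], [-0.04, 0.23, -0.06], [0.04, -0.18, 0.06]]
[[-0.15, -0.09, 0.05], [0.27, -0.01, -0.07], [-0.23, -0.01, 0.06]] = x @ [[-0.18, -0.73, 1.02], [0.88, -0.35, -0.26], [-1.04, -0.74, -0.48]]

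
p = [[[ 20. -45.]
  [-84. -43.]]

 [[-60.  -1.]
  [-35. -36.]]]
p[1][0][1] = -1.0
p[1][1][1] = -36.0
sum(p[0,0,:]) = -25.0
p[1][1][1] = -36.0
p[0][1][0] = -84.0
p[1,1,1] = -36.0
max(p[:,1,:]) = -35.0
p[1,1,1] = -36.0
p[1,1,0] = -35.0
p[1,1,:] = [-35.0, -36.0]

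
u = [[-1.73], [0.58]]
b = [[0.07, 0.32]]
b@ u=[[0.06]]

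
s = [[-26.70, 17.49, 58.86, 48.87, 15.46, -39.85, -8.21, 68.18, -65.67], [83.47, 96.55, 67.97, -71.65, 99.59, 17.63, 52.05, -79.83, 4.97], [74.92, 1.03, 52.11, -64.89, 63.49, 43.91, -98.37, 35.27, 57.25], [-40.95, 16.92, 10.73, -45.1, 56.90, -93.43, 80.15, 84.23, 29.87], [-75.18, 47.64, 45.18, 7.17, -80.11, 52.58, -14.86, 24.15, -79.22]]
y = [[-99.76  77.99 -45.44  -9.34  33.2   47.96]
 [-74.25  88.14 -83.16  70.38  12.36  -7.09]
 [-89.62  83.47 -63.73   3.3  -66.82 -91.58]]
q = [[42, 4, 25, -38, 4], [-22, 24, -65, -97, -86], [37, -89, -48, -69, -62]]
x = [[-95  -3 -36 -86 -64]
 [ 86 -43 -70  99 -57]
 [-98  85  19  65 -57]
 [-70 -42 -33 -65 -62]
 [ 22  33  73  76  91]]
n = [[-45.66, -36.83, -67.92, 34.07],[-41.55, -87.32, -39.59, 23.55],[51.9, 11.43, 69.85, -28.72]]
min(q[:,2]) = -65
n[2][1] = 11.43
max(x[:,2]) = 73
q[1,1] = 24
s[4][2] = 45.18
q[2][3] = -69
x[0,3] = -86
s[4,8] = -79.22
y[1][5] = -7.09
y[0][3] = -9.34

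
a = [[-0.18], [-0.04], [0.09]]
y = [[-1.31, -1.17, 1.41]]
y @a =[[0.41]]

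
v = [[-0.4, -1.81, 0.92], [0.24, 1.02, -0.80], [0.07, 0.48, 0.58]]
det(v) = 0.00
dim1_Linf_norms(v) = [1.81, 1.02, 0.58]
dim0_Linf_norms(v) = [0.4, 1.81, 0.92]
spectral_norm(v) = 2.45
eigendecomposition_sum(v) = [[0.01+0.00j, (0.01+0j), 0j], [(-0+0j), (-0+0j), -0.00+0.00j], [0j, 0j, 0j]] + [[-0.20-0.03j,-0.91-0.35j,0.46-0.91j], [(0.12+0.04j),(0.51+0.33j),(-0.4+0.5j)], [0.03-0.07j,(0.24-0.3j),(0.29+0.28j)]] + [[(-0.2+0.03j), (-0.91+0.35j), 0.46+0.91j], [0.12-0.04j, 0.51-0.33j, -0.40-0.50j], [(0.03+0.07j), (0.24+0.3j), 0.29-0.28j]]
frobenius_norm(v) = 2.57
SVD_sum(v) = [[-0.4, -1.77, 0.99], [0.25, 1.12, -0.62], [0.03, 0.13, -0.07]] + [[-0.00,  -0.04,  -0.07], [-0.01,  -0.1,  -0.18], [0.04,  0.35,  0.65]] + [[0.0, -0.0, 0.00], [0.00, -0.00, 0.00], [0.00, -0.00, 0.0]]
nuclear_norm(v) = 3.22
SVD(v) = [[-0.84, -0.10, 0.53], [0.53, -0.26, 0.8], [0.06, 0.96, 0.27]] @ diag([2.448536180170399, 0.7725719412717665, 0.0017804370618912152]) @ [[0.19, 0.86, -0.48], [0.06, 0.48, 0.88], [0.98, -0.19, 0.04]]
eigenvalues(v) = [0j, (0.6+0.59j), (0.6-0.59j)]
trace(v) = 1.20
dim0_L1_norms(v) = [0.71, 3.31, 2.3]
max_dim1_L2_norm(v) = 2.07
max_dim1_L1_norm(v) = 3.13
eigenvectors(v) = [[-0.98+0.00j, -0.80+0.00j, -0.80-0.00j], [0.20+0.00j, 0.49+0.11j, 0.49-0.11j], [(-0.04+0j), 0.10-0.30j, 0.10+0.30j]]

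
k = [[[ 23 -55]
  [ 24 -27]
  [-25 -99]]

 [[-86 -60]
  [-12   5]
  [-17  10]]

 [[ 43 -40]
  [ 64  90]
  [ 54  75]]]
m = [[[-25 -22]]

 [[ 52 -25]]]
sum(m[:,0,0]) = 27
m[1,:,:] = [[52, -25]]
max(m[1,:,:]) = 52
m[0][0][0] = -25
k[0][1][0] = 24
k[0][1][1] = -27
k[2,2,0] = 54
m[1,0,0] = 52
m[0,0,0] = -25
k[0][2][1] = -99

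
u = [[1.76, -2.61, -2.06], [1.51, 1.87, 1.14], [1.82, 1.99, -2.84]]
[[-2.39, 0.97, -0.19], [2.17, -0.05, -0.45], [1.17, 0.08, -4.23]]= u@[[0.20, 0.23, -0.10], [0.82, -0.2, -0.72], [0.29, -0.02, 0.92]]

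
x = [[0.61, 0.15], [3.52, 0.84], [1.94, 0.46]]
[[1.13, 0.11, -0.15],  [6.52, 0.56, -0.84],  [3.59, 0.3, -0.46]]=x@[[1.82, -0.32, -0.05], [0.13, 2.01, -0.79]]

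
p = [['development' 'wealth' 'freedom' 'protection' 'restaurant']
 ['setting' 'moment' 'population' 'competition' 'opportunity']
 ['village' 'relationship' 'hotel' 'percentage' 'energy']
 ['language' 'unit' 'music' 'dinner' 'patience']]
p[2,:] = ['village', 'relationship', 'hotel', 'percentage', 'energy']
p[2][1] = 'relationship'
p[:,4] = ['restaurant', 'opportunity', 'energy', 'patience']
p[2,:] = ['village', 'relationship', 'hotel', 'percentage', 'energy']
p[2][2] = 'hotel'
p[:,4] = ['restaurant', 'opportunity', 'energy', 'patience']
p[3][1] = 'unit'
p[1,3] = 'competition'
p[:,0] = ['development', 'setting', 'village', 'language']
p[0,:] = ['development', 'wealth', 'freedom', 'protection', 'restaurant']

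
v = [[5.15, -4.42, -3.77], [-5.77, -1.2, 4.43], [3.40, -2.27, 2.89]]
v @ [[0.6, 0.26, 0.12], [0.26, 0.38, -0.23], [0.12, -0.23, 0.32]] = [[1.49, 0.53, 0.43],[-3.24, -2.98, 1.00],[1.8, -0.64, 1.85]]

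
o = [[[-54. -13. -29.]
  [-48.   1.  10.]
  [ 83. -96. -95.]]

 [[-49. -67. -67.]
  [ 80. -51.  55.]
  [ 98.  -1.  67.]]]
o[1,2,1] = -1.0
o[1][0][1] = -67.0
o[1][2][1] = -1.0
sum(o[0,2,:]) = -108.0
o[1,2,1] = -1.0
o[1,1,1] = -51.0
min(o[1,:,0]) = -49.0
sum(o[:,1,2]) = 65.0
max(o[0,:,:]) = 83.0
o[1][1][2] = 55.0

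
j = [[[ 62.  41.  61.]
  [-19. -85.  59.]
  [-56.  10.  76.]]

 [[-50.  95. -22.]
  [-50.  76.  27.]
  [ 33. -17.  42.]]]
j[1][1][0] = -50.0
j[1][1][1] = 76.0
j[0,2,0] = -56.0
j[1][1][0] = -50.0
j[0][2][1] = 10.0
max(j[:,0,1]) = 95.0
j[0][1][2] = 59.0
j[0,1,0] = -19.0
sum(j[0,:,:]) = 149.0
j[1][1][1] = 76.0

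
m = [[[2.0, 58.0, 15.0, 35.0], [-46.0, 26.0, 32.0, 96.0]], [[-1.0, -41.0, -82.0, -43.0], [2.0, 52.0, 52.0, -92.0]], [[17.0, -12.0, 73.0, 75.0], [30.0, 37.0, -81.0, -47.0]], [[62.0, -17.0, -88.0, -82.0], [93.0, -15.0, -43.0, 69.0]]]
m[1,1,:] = [2.0, 52.0, 52.0, -92.0]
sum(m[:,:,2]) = -122.0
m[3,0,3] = -82.0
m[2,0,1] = -12.0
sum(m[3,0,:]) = -125.0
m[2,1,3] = -47.0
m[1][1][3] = -92.0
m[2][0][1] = -12.0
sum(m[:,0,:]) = -29.0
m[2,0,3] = 75.0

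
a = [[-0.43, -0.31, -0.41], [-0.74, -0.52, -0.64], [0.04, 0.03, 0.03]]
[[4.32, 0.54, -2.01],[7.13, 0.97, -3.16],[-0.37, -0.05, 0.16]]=a @ [[-4.28, -2.27, -1.97],  [-2.62, 0.81, 4.50],  [-4.06, 0.45, 3.56]]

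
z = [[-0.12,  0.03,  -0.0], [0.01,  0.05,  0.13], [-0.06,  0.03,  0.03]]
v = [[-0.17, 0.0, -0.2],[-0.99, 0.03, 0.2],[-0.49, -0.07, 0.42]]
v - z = [[-0.05, -0.03, -0.20],[-1.00, -0.02, 0.07],[-0.43, -0.10, 0.39]]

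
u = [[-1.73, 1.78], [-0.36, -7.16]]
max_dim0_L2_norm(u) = 7.38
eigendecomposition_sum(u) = [[-1.89,-0.63], [0.13,0.04]] + [[0.16,2.41], [-0.49,-7.20]]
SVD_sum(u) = [[-0.02,1.80], [0.07,-7.16]] + [[-1.71,  -0.02], [-0.43,  -0.0]]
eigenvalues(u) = [-1.85, -7.04]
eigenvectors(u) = [[1.00, -0.32], [-0.07, 0.95]]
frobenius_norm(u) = 7.59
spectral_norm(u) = 7.38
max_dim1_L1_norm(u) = 7.52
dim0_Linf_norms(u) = [1.73, 7.16]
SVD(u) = [[-0.24, 0.97],[0.97, 0.24]] @ diag([7.3782726214132675, 1.7656707292423999]) @ [[0.01,-1.00], [-1.0,-0.01]]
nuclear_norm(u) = 9.14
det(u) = 13.03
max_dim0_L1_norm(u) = 8.94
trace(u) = -8.89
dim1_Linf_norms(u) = [1.78, 7.16]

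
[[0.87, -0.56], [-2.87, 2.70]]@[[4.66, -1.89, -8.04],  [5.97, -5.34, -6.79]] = [[0.71, 1.35, -3.19], [2.74, -8.99, 4.74]]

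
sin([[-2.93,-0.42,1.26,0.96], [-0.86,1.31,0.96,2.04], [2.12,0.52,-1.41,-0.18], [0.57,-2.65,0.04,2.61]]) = [[0.4,  0.56,  -0.27,  0.32], [-0.58,  4.25,  0.45,  -1.62], [-0.9,  0.67,  -0.03,  -0.31], [0.02,  2.25,  0.91,  3.19]]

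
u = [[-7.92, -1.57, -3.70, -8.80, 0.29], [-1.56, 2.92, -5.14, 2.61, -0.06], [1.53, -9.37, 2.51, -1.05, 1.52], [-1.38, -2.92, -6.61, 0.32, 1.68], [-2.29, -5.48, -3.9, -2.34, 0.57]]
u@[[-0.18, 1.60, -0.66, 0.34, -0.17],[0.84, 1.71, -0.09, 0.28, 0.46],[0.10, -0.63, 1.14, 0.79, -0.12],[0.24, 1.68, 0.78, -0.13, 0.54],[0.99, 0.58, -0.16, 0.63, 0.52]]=[[-2.09, -27.64, -5.76, -4.73, -3.53], [2.79, 10.09, -3.05, -4.15, 3.6], [-6.64, -16.04, 1.63, 0.97, -4.65], [-1.13, -1.52, -6.38, -5.49, 0.73], [-4.58, -14.18, -4.36, -4.73, -2.63]]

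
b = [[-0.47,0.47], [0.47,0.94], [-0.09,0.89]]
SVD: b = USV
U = [[-0.31, 0.78], [-0.71, -0.57], [-0.63, 0.26]]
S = [1.38, 0.66]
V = [[-0.1, -1.0], [-1.00, 0.10]]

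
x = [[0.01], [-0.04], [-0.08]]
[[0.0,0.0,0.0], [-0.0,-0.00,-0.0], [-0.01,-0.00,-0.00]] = x@ [[0.11, 0.06, 0.04]]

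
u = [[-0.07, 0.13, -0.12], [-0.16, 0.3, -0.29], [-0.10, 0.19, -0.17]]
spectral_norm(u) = 0.56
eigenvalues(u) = [(0.03+0.05j), (0.03-0.05j), (-0+0j)]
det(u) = -0.00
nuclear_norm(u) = 0.57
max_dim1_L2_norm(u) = 0.45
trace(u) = 0.06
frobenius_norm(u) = 0.56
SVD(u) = [[-0.34,0.25,-0.91], [-0.8,-0.58,0.14], [-0.49,0.77,0.4]] @ diag([0.5575121172048162, 0.008900781702758936, 0.0010075985725073544]) @ [[0.36, -0.68, 0.64], [-0.22, 0.6, 0.77], [0.91, 0.42, -0.07]]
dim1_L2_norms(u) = [0.19, 0.45, 0.27]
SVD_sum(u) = [[-0.07, 0.13, -0.12], [-0.16, 0.3, -0.29], [-0.10, 0.19, -0.18]] + [[-0.0, 0.0, 0.00], [0.00, -0.00, -0.00], [-0.0, 0.00, 0.01]] + [[-0.0, -0.00, 0.00], [0.0, 0.00, -0.00], [0.0, 0.0, -0.0]]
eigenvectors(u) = [[(-0.35+0.04j), (-0.35-0.04j), (0.9+0j)], [(-0.77+0j), -0.77-0.00j, 0.42+0.00j], [(-0.52+0.12j), -0.52-0.12j, (-0.06+0j)]]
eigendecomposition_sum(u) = [[(-0.03+0.02j), (0.06-0.03j), -0.06+0.05j], [-0.08+0.03j, 0.15-0.05j, -0.15+0.09j], [(-0.05+0.03j), 0.10-0.05j, -0.08+0.08j]] + [[(-0.03-0.02j), 0.06+0.03j, (-0.06-0.05j)], [-0.08-0.03j, 0.15+0.05j, -0.15-0.09j], [-0.05-0.03j, 0.10+0.05j, -0.08-0.08j]] + [[-0.00-0.00j,  0.00+0.00j,  0.00-0.00j], [-0.00-0.00j,  0j,  0.00-0.00j], [0j,  -0.00-0.00j,  (-0+0j)]]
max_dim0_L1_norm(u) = 0.62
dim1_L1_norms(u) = [0.32, 0.75, 0.46]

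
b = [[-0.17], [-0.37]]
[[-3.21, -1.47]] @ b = [[1.09]]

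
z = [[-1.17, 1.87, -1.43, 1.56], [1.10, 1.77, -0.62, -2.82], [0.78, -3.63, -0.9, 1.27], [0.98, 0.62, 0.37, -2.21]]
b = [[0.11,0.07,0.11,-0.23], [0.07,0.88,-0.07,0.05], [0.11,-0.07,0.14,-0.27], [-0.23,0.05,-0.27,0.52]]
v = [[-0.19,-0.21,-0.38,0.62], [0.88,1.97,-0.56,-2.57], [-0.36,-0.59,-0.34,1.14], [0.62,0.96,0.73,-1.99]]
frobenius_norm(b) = 1.17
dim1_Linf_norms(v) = [0.62, 2.57, 1.14, 1.99]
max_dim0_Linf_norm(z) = 3.63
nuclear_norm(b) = 1.66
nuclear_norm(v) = 5.46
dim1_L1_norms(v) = [1.4, 5.98, 2.43, 4.3]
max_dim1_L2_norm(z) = 4.03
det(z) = 1.40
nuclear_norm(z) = 10.80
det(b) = -0.00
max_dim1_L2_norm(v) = 3.4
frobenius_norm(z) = 6.68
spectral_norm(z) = 5.20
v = b @ z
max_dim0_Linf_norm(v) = 2.57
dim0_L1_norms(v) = [2.05, 3.73, 2.01, 6.32]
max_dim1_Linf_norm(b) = 0.88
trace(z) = -2.51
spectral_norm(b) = 0.91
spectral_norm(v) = 4.31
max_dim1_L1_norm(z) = 6.58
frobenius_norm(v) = 4.46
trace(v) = -0.55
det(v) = -0.00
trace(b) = 1.65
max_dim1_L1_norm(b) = 1.07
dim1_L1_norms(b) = [0.52, 1.07, 0.59, 1.07]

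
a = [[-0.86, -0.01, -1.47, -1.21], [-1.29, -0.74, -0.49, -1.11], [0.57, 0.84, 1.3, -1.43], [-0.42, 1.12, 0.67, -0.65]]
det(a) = 5.071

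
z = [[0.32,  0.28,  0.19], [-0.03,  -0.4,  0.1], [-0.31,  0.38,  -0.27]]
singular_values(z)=[0.65, 0.52, 0.04]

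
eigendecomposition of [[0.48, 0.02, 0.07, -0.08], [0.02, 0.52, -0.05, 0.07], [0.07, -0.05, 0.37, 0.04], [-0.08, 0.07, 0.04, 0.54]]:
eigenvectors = [[-0.46, 0.41, -0.63, -0.47], [0.31, -0.49, -0.76, 0.3], [0.76, 0.09, -0.00, -0.65], [-0.35, -0.77, 0.15, -0.52]]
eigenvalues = [0.29, 0.62, 0.52, 0.48]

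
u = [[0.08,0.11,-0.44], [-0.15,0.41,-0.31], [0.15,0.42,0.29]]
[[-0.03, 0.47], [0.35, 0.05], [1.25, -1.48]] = u @ [[1.33, -1.49], [1.94, -1.76], [0.80, -1.77]]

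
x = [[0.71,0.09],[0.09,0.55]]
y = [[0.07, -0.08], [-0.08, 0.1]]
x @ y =[[0.04, -0.05], [-0.04, 0.05]]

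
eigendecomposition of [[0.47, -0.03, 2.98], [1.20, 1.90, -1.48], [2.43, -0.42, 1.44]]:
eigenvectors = [[0.7, -0.67, -0.19], [-0.44, 0.15, -0.98], [-0.56, -0.73, -0.11]]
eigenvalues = [-1.91, 3.74, 1.97]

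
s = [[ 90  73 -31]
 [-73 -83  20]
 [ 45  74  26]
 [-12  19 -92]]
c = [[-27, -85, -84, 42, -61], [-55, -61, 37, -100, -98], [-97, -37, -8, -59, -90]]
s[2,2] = 26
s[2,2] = 26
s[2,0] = 45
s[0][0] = 90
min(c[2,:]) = -97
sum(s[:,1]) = 83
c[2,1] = -37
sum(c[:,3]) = -117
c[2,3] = -59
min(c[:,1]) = -85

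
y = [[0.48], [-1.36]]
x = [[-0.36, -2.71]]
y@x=[[-0.17, -1.30],[0.49, 3.69]]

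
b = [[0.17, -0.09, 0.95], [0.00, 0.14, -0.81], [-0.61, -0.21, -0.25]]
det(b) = 0.00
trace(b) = 0.06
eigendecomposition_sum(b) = [[0.09+0.47j, (-0.04+0.19j), (0.48+0.02j)], [-0.00-0.41j, (0.07-0.16j), (-0.41-0.09j)], [(-0.31-0.06j), -0.11-0.07j, (-0.13+0.29j)]] + [[(0.09-0.47j), -0.04-0.19j, (0.48-0.02j)],[-0.00+0.41j, 0.07+0.16j, -0.41+0.09j],[-0.31+0.06j, (-0.11+0.07j), (-0.13-0.29j)]] + [[(-0-0j), (-0-0j), (-0-0j)], [0.01+0.00j, (0.01+0j), 0.00+0.00j], [0j, 0j, 0j]]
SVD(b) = [[-0.74,0.09,0.67], [0.61,-0.33,0.72], [0.28,0.94,0.19]] @ diag([1.3059255495881772, 0.62326045984447, 0.0022041159853207113]) @ [[-0.23,0.07,-0.97], [-0.90,-0.4,0.18], [-0.38,0.91,0.16]]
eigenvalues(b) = [(0.03+0.6j), (0.03-0.6j), (0.01+0j)]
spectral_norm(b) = 1.31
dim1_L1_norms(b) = [1.21, 0.95, 1.07]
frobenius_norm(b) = 1.45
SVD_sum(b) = [[0.22,-0.07,0.94], [-0.18,0.06,-0.77], [-0.08,0.03,-0.36]] + [[-0.05, -0.02, 0.01], [0.18, 0.08, -0.04], [-0.53, -0.24, 0.11]] + [[-0.00,0.00,0.0],[-0.0,0.00,0.00],[-0.0,0.00,0.00]]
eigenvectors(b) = [[(0.68+0j), 0.68-0.00j, -0.38+0.00j],[-0.58-0.10j, (-0.58+0.1j), (0.91+0j)],[(-0.16+0.41j), -0.16-0.41j, 0.15+0.00j]]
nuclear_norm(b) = 1.93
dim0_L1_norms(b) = [0.78, 0.44, 2.01]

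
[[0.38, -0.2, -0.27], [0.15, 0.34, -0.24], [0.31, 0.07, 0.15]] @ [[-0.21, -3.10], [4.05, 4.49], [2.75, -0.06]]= [[-1.63, -2.06], [0.69, 1.08], [0.63, -0.66]]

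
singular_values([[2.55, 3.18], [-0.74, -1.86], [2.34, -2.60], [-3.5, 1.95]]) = [5.28, 4.58]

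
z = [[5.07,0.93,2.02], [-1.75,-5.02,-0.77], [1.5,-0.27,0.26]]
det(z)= 7.843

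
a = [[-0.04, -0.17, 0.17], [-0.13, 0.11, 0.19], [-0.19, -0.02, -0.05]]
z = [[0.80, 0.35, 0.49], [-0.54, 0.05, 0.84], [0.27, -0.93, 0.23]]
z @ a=[[-0.17, -0.11, 0.18], [-0.14, 0.08, -0.12], [0.07, -0.15, -0.14]]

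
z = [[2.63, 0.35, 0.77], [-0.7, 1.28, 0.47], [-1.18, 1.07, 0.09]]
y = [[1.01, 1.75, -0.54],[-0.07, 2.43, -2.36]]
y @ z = [[2.07, 2.02, 1.55], [0.90, 0.56, 0.88]]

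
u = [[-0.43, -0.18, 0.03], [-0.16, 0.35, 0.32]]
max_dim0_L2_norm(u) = 0.46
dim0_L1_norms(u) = [0.59, 0.53, 0.35]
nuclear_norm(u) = 0.97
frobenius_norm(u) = 0.68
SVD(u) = [[0.37,0.93], [0.93,-0.37]] @ diag([0.5066216749252849, 0.4604720170606449]) @ [[-0.61, 0.51, 0.61],[-0.74, -0.65, -0.2]]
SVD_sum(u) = [[-0.11, 0.1, 0.11], [-0.29, 0.24, 0.29]] + [[-0.32, -0.28, -0.08], [0.13, 0.11, 0.03]]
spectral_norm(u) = 0.51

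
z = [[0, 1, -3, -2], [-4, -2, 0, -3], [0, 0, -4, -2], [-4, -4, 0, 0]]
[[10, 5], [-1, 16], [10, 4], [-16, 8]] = z @ [[4, -3], [0, 1], [0, 0], [-5, -2]]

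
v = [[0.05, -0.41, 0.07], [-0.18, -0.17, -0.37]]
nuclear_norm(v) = 0.86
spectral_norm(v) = 0.47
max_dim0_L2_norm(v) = 0.44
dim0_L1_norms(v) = [0.23, 0.58, 0.44]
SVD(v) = [[0.59, 0.81], [0.81, -0.59]] @ diag([0.47270935285901217, 0.38761561851867365]) @ [[-0.25, -0.8, -0.55], [0.38, -0.6, 0.71]]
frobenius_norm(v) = 0.61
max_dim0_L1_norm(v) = 0.58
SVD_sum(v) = [[-0.07, -0.22, -0.15], [-0.09, -0.31, -0.21]] + [[0.12, -0.19, 0.22], [-0.09, 0.14, -0.16]]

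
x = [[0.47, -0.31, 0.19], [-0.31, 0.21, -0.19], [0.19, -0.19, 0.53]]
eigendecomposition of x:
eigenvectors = [[-0.64, 0.57, 0.51], [0.47, -0.23, 0.85], [-0.61, -0.79, 0.12]]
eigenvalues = [0.88, 0.34, -0.0]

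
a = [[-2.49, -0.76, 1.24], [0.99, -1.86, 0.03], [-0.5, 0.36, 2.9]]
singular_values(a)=[3.66, 2.05, 1.99]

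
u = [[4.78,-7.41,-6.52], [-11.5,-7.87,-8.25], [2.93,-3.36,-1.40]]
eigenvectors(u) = [[-0.4,-0.62,0.00], [-0.9,0.66,-0.66], [-0.14,-0.42,0.75]]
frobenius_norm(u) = 20.11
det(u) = -183.69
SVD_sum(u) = [[-3.09,-3.56,-3.52], [-8.25,-9.53,-9.42], [-0.70,-0.81,-0.80]] + [[7.83,  -4.11,  -2.70], [-3.24,  1.70,  1.12], [3.71,  -1.95,  -1.28]] + [[0.04,0.27,-0.30], [-0.01,-0.05,0.05], [-0.08,-0.60,0.68]]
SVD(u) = [[0.35, -0.85, -0.4], [0.93, 0.35, 0.07], [0.08, -0.4, 0.91]] @ diag([16.851670564196734, 10.925960997387602, 0.9976850602020302]) @ [[-0.52, -0.61, -0.60], [-0.85, 0.44, 0.29], [-0.09, -0.66, 0.75]]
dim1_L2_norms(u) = [10.97, 16.19, 4.67]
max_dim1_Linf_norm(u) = 11.5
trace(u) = -4.49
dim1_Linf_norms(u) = [7.41, 11.5, 3.36]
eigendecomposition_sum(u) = [[-2.20, -4.7, -4.12], [-4.96, -10.6, -9.30], [-0.79, -1.70, -1.49]] + [[6.98, -2.71, -2.4], [-7.39, 2.87, 2.55], [4.70, -1.83, -1.62]] + [[-0.0, 0.00, 0.01], [0.86, -0.14, -1.50], [-0.98, 0.16, 1.71]]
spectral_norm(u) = 16.85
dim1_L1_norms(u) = [18.71, 27.62, 7.69]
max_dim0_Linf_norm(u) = 11.5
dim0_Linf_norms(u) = [11.5, 7.87, 8.25]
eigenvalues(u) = [-14.29, 8.24, 1.56]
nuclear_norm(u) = 28.78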